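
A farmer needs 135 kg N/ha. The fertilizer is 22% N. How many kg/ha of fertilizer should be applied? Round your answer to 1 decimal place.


Step 1: Fertilizer rate = target N / (N content / 100)
Step 2: Rate = 135 / (22 / 100)
Step 3: Rate = 135 / 0.22
Step 4: Rate = 613.6 kg/ha

613.6


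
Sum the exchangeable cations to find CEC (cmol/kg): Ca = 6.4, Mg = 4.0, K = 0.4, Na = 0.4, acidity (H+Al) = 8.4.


Step 1: CEC = Ca + Mg + K + Na + (H+Al)
Step 2: CEC = 6.4 + 4.0 + 0.4 + 0.4 + 8.4
Step 3: CEC = 19.6 cmol/kg

19.6


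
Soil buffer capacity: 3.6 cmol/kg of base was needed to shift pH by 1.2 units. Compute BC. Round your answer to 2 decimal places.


Step 1: BC = change in base / change in pH
Step 2: BC = 3.6 / 1.2
Step 3: BC = 3.0 cmol/(kg*pH unit)

3.0


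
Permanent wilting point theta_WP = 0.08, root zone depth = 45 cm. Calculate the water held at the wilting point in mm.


Step 1: Water (mm) = theta_WP * depth * 10
Step 2: Water = 0.08 * 45 * 10
Step 3: Water = 36.0 mm

36.0


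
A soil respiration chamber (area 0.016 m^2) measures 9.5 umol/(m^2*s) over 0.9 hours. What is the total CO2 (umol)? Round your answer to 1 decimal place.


Step 1: Convert time to seconds: 0.9 hr * 3600 = 3240.0 s
Step 2: Total = flux * area * time_s
Step 3: Total = 9.5 * 0.016 * 3240.0
Step 4: Total = 492.5 umol

492.5


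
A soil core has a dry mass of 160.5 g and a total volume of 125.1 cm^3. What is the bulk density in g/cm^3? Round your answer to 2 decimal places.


Step 1: Identify the formula: BD = dry mass / volume
Step 2: Substitute values: BD = 160.5 / 125.1
Step 3: BD = 1.28 g/cm^3

1.28


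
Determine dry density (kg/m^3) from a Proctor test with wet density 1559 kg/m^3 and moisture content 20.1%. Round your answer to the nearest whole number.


Step 1: Dry density = wet density / (1 + w/100)
Step 2: Dry density = 1559 / (1 + 20.1/100)
Step 3: Dry density = 1559 / 1.201
Step 4: Dry density = 1298 kg/m^3

1298


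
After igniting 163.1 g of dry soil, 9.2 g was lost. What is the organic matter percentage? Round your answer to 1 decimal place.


Step 1: OM% = 100 * LOI / sample mass
Step 2: OM = 100 * 9.2 / 163.1
Step 3: OM = 5.6%

5.6


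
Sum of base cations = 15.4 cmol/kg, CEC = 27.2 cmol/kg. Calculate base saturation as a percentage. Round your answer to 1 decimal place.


Step 1: BS = 100 * (sum of bases) / CEC
Step 2: BS = 100 * 15.4 / 27.2
Step 3: BS = 56.6%

56.6


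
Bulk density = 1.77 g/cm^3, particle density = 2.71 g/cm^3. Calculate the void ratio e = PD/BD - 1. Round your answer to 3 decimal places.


Step 1: e = PD / BD - 1
Step 2: e = 2.71 / 1.77 - 1
Step 3: e = 1.53107 - 1
Step 4: e = 0.531

0.531


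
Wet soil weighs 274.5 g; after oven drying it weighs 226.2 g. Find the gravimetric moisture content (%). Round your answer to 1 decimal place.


Step 1: Water mass = wet - dry = 274.5 - 226.2 = 48.3 g
Step 2: w = 100 * water mass / dry mass
Step 3: w = 100 * 48.3 / 226.2 = 21.4%

21.4


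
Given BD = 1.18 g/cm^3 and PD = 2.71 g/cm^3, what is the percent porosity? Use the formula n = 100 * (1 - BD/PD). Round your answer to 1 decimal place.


Step 1: Formula: n = 100 * (1 - BD / PD)
Step 2: n = 100 * (1 - 1.18 / 2.71)
Step 3: n = 100 * (1 - 0.43542)
Step 4: n = 56.5%

56.5


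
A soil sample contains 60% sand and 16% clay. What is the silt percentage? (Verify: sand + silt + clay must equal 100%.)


Step 1: sand + silt + clay = 100%
Step 2: silt = 100 - sand - clay
Step 3: silt = 100 - 60 - 16
Step 4: silt = 24%

24


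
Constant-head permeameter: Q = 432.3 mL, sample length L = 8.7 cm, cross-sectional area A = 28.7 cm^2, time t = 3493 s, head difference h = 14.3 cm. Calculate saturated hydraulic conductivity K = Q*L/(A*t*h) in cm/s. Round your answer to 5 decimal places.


Step 1: K = Q * L / (A * t * h)
Step 2: Numerator = 432.3 * 8.7 = 3761.01
Step 3: Denominator = 28.7 * 3493 * 14.3 = 1433562.13
Step 4: K = 3761.01 / 1433562.13 = 0.00262 cm/s

0.00262


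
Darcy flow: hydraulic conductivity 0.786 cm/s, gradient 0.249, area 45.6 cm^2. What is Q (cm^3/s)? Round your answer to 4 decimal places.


Step 1: Apply Darcy's law: Q = K * i * A
Step 2: Q = 0.786 * 0.249 * 45.6
Step 3: Q = 8.9246 cm^3/s

8.9246


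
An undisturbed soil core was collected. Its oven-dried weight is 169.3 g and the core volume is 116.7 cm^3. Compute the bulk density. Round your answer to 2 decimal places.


Step 1: Identify the formula: BD = dry mass / volume
Step 2: Substitute values: BD = 169.3 / 116.7
Step 3: BD = 1.45 g/cm^3

1.45


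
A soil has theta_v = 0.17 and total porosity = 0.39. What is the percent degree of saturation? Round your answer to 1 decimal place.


Step 1: S = 100 * theta_v / n
Step 2: S = 100 * 0.17 / 0.39
Step 3: S = 43.6%

43.6


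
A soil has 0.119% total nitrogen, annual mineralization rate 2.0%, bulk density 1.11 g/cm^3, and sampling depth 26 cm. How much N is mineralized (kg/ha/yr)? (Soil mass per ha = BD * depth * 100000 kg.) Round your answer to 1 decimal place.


Step 1: Soil mass per ha = BD * depth * 100000 = 1.11 * 26 * 100000 = 2886000 kg
Step 2: Total N pool = soil mass * N%/100 = 2886000 * 0.119/100 = 3434.34 kg/ha
Step 3: N mineralized = N pool * rate%/100 = 3434.34 * 2.0/100 = 68.7 kg/ha/yr

68.7


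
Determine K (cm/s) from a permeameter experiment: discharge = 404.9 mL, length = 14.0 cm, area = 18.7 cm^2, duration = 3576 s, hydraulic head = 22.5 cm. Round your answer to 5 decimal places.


Step 1: K = Q * L / (A * t * h)
Step 2: Numerator = 404.9 * 14.0 = 5668.6
Step 3: Denominator = 18.7 * 3576 * 22.5 = 1504602.0
Step 4: K = 5668.6 / 1504602.0 = 0.00377 cm/s

0.00377


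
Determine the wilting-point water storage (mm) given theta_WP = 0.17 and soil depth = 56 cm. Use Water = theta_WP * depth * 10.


Step 1: Water (mm) = theta_WP * depth * 10
Step 2: Water = 0.17 * 56 * 10
Step 3: Water = 95.2 mm

95.2


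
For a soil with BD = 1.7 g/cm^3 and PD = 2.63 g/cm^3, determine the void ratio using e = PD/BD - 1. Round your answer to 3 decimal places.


Step 1: e = PD / BD - 1
Step 2: e = 2.63 / 1.7 - 1
Step 3: e = 1.54706 - 1
Step 4: e = 0.547

0.547


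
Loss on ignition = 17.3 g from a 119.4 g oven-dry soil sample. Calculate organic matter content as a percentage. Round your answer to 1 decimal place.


Step 1: OM% = 100 * LOI / sample mass
Step 2: OM = 100 * 17.3 / 119.4
Step 3: OM = 14.5%

14.5


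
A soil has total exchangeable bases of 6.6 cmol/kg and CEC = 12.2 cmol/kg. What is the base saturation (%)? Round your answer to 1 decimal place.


Step 1: BS = 100 * (sum of bases) / CEC
Step 2: BS = 100 * 6.6 / 12.2
Step 3: BS = 54.1%

54.1


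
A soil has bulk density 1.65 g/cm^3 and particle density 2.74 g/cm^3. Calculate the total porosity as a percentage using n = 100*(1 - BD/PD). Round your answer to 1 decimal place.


Step 1: Formula: n = 100 * (1 - BD / PD)
Step 2: n = 100 * (1 - 1.65 / 2.74)
Step 3: n = 100 * (1 - 0.60219)
Step 4: n = 39.8%

39.8


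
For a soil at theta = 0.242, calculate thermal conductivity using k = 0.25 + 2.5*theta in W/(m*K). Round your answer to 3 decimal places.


Step 1: k = 0.25 + 2.5 * theta
Step 2: k = 0.25 + 2.5 * 0.242
Step 3: k = 0.25 + 0.605
Step 4: k = 0.855 W/(m*K)

0.855


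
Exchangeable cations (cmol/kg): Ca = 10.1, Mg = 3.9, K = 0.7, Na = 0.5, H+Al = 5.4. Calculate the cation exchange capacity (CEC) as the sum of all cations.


Step 1: CEC = Ca + Mg + K + Na + (H+Al)
Step 2: CEC = 10.1 + 3.9 + 0.7 + 0.5 + 5.4
Step 3: CEC = 20.6 cmol/kg

20.6


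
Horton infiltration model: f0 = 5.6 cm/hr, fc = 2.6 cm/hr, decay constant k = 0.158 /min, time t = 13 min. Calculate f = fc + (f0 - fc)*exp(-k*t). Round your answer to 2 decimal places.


Step 1: f = fc + (f0 - fc) * exp(-k * t)
Step 2: exp(-0.158 * 13) = 0.128221
Step 3: f = 2.6 + (5.6 - 2.6) * 0.128221
Step 4: f = 2.6 + 3.0 * 0.128221
Step 5: f = 2.98 cm/hr

2.98


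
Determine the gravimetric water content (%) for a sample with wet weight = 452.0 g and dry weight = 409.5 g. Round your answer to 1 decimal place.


Step 1: Water mass = wet - dry = 452.0 - 409.5 = 42.5 g
Step 2: w = 100 * water mass / dry mass
Step 3: w = 100 * 42.5 / 409.5 = 10.4%

10.4


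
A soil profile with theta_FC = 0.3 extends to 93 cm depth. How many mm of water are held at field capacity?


Step 1: Water (mm) = theta_FC * depth (cm) * 10
Step 2: Water = 0.3 * 93 * 10
Step 3: Water = 279.0 mm

279.0


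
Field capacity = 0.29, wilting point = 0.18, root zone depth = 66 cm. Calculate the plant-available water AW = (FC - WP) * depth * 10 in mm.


Step 1: Available water = (FC - WP) * depth * 10
Step 2: AW = (0.29 - 0.18) * 66 * 10
Step 3: AW = 0.11 * 66 * 10
Step 4: AW = 72.6 mm

72.6


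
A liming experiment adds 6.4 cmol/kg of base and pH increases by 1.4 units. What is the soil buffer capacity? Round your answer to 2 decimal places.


Step 1: BC = change in base / change in pH
Step 2: BC = 6.4 / 1.4
Step 3: BC = 4.57 cmol/(kg*pH unit)

4.57


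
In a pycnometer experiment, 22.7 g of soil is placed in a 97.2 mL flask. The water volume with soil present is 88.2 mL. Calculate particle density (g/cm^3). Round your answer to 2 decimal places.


Step 1: Volume of solids = flask volume - water volume with soil
Step 2: V_solids = 97.2 - 88.2 = 9.0 mL
Step 3: Particle density = mass / V_solids = 22.7 / 9.0 = 2.52 g/cm^3

2.52


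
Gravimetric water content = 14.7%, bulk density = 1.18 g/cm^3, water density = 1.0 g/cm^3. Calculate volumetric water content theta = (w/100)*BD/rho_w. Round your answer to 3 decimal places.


Step 1: theta = (w / 100) * BD / rho_w
Step 2: theta = (14.7 / 100) * 1.18 / 1.0
Step 3: theta = 0.147 * 1.18
Step 4: theta = 0.173

0.173


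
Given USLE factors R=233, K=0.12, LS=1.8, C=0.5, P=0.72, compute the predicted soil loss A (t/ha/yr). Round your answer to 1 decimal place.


Step 1: A = R * K * LS * C * P
Step 2: R * K = 233 * 0.12 = 27.96
Step 3: (R*K) * LS = 27.96 * 1.8 = 50.328
Step 4: * C * P = 50.328 * 0.5 * 0.72 = 18.1
Step 5: A = 18.1 t/(ha*yr)

18.1


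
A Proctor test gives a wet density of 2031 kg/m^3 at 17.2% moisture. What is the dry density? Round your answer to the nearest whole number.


Step 1: Dry density = wet density / (1 + w/100)
Step 2: Dry density = 2031 / (1 + 17.2/100)
Step 3: Dry density = 2031 / 1.172
Step 4: Dry density = 1733 kg/m^3

1733


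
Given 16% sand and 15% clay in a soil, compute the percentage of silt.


Step 1: sand + silt + clay = 100%
Step 2: silt = 100 - sand - clay
Step 3: silt = 100 - 16 - 15
Step 4: silt = 69%

69


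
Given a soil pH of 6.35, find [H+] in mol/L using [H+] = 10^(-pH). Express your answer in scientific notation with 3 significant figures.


Step 1: [H+] = 10^(-pH)
Step 2: [H+] = 10^(-6.35)
Step 3: [H+] = 4.47e-07 mol/L

4.47e-07


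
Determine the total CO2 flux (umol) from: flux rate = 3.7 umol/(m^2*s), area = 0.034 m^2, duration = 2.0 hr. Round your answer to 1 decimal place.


Step 1: Convert time to seconds: 2.0 hr * 3600 = 7200.0 s
Step 2: Total = flux * area * time_s
Step 3: Total = 3.7 * 0.034 * 7200.0
Step 4: Total = 905.8 umol

905.8


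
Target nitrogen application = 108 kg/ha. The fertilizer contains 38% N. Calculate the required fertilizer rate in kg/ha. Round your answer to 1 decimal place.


Step 1: Fertilizer rate = target N / (N content / 100)
Step 2: Rate = 108 / (38 / 100)
Step 3: Rate = 108 / 0.38
Step 4: Rate = 284.2 kg/ha

284.2


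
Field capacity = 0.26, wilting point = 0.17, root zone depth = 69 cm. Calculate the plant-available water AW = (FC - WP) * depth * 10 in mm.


Step 1: Available water = (FC - WP) * depth * 10
Step 2: AW = (0.26 - 0.17) * 69 * 10
Step 3: AW = 0.09 * 69 * 10
Step 4: AW = 62.1 mm

62.1


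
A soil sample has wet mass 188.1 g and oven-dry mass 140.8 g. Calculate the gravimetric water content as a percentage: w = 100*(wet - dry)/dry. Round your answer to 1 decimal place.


Step 1: Water mass = wet - dry = 188.1 - 140.8 = 47.3 g
Step 2: w = 100 * water mass / dry mass
Step 3: w = 100 * 47.3 / 140.8 = 33.6%

33.6


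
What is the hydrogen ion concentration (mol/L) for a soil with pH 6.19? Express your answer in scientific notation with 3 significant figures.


Step 1: [H+] = 10^(-pH)
Step 2: [H+] = 10^(-6.19)
Step 3: [H+] = 6.46e-07 mol/L

6.46e-07


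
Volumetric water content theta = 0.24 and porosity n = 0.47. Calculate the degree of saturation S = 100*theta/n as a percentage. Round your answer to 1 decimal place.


Step 1: S = 100 * theta_v / n
Step 2: S = 100 * 0.24 / 0.47
Step 3: S = 51.1%

51.1


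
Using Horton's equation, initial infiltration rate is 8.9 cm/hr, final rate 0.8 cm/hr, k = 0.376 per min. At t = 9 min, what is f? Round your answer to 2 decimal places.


Step 1: f = fc + (f0 - fc) * exp(-k * t)
Step 2: exp(-0.376 * 9) = 0.033912
Step 3: f = 0.8 + (8.9 - 0.8) * 0.033912
Step 4: f = 0.8 + 8.1 * 0.033912
Step 5: f = 1.07 cm/hr

1.07


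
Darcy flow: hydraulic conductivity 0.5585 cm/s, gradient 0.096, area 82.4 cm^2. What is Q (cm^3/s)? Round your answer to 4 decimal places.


Step 1: Apply Darcy's law: Q = K * i * A
Step 2: Q = 0.5585 * 0.096 * 82.4
Step 3: Q = 4.418 cm^3/s

4.418


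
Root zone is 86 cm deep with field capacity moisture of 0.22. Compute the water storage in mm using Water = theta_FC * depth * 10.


Step 1: Water (mm) = theta_FC * depth (cm) * 10
Step 2: Water = 0.22 * 86 * 10
Step 3: Water = 189.2 mm

189.2


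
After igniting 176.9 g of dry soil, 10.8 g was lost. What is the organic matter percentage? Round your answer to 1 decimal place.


Step 1: OM% = 100 * LOI / sample mass
Step 2: OM = 100 * 10.8 / 176.9
Step 3: OM = 6.1%

6.1


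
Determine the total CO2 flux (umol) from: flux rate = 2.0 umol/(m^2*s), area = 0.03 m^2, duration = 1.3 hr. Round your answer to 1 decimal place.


Step 1: Convert time to seconds: 1.3 hr * 3600 = 4680.0 s
Step 2: Total = flux * area * time_s
Step 3: Total = 2.0 * 0.03 * 4680.0
Step 4: Total = 280.8 umol

280.8


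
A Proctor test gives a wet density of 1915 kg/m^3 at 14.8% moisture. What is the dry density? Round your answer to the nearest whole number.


Step 1: Dry density = wet density / (1 + w/100)
Step 2: Dry density = 1915 / (1 + 14.8/100)
Step 3: Dry density = 1915 / 1.148
Step 4: Dry density = 1668 kg/m^3

1668


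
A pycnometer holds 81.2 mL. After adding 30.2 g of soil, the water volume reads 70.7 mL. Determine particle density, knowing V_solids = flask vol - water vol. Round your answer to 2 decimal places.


Step 1: Volume of solids = flask volume - water volume with soil
Step 2: V_solids = 81.2 - 70.7 = 10.5 mL
Step 3: Particle density = mass / V_solids = 30.2 / 10.5 = 2.88 g/cm^3

2.88


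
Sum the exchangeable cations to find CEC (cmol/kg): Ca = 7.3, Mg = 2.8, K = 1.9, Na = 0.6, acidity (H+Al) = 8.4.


Step 1: CEC = Ca + Mg + K + Na + (H+Al)
Step 2: CEC = 7.3 + 2.8 + 1.9 + 0.6 + 8.4
Step 3: CEC = 21.0 cmol/kg

21.0


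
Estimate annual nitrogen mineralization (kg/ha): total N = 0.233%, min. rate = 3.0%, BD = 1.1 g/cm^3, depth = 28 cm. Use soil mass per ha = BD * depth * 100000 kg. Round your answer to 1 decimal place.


Step 1: Soil mass per ha = BD * depth * 100000 = 1.1 * 28 * 100000 = 3080000 kg
Step 2: Total N pool = soil mass * N%/100 = 3080000 * 0.233/100 = 7176.4 kg/ha
Step 3: N mineralized = N pool * rate%/100 = 7176.4 * 3.0/100 = 215.3 kg/ha/yr

215.3


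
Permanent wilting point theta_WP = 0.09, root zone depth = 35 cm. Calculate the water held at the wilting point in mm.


Step 1: Water (mm) = theta_WP * depth * 10
Step 2: Water = 0.09 * 35 * 10
Step 3: Water = 31.5 mm

31.5


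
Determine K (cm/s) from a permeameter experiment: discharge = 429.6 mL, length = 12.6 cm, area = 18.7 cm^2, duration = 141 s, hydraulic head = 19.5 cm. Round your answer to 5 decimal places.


Step 1: K = Q * L / (A * t * h)
Step 2: Numerator = 429.6 * 12.6 = 5412.96
Step 3: Denominator = 18.7 * 141 * 19.5 = 51415.65
Step 4: K = 5412.96 / 51415.65 = 0.10528 cm/s

0.10528


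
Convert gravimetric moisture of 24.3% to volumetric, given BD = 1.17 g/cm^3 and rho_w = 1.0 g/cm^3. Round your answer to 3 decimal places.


Step 1: theta = (w / 100) * BD / rho_w
Step 2: theta = (24.3 / 100) * 1.17 / 1.0
Step 3: theta = 0.243 * 1.17
Step 4: theta = 0.284

0.284


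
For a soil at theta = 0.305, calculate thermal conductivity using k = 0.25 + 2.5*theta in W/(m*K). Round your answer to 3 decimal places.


Step 1: k = 0.25 + 2.5 * theta
Step 2: k = 0.25 + 2.5 * 0.305
Step 3: k = 0.25 + 0.763
Step 4: k = 1.013 W/(m*K)

1.013


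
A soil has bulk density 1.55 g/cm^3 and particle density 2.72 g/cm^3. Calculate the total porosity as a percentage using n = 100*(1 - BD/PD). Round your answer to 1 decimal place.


Step 1: Formula: n = 100 * (1 - BD / PD)
Step 2: n = 100 * (1 - 1.55 / 2.72)
Step 3: n = 100 * (1 - 0.56985)
Step 4: n = 43.0%

43.0


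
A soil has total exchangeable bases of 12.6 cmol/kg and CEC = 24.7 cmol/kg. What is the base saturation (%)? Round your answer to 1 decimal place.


Step 1: BS = 100 * (sum of bases) / CEC
Step 2: BS = 100 * 12.6 / 24.7
Step 3: BS = 51.0%

51.0


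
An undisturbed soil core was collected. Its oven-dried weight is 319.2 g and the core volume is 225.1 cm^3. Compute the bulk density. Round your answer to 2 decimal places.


Step 1: Identify the formula: BD = dry mass / volume
Step 2: Substitute values: BD = 319.2 / 225.1
Step 3: BD = 1.42 g/cm^3

1.42


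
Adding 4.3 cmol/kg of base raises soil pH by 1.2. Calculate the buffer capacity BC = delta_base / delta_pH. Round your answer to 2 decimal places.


Step 1: BC = change in base / change in pH
Step 2: BC = 4.3 / 1.2
Step 3: BC = 3.58 cmol/(kg*pH unit)

3.58


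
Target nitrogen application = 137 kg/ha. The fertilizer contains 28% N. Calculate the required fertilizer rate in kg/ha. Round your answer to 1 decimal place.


Step 1: Fertilizer rate = target N / (N content / 100)
Step 2: Rate = 137 / (28 / 100)
Step 3: Rate = 137 / 0.28
Step 4: Rate = 489.3 kg/ha

489.3


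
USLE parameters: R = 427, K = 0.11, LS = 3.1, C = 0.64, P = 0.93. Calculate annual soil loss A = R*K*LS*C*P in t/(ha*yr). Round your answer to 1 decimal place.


Step 1: A = R * K * LS * C * P
Step 2: R * K = 427 * 0.11 = 46.97
Step 3: (R*K) * LS = 46.97 * 3.1 = 145.607
Step 4: * C * P = 145.607 * 0.64 * 0.93 = 86.7
Step 5: A = 86.7 t/(ha*yr)

86.7


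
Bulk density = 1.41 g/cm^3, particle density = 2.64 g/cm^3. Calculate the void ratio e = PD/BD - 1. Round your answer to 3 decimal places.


Step 1: e = PD / BD - 1
Step 2: e = 2.64 / 1.41 - 1
Step 3: e = 1.87234 - 1
Step 4: e = 0.872

0.872


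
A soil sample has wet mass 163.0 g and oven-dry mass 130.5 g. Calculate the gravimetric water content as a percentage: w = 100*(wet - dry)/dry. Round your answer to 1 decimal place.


Step 1: Water mass = wet - dry = 163.0 - 130.5 = 32.5 g
Step 2: w = 100 * water mass / dry mass
Step 3: w = 100 * 32.5 / 130.5 = 24.9%

24.9


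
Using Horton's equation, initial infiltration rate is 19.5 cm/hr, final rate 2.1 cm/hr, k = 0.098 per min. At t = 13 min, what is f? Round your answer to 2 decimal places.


Step 1: f = fc + (f0 - fc) * exp(-k * t)
Step 2: exp(-0.098 * 13) = 0.279711
Step 3: f = 2.1 + (19.5 - 2.1) * 0.279711
Step 4: f = 2.1 + 17.4 * 0.279711
Step 5: f = 6.97 cm/hr

6.97


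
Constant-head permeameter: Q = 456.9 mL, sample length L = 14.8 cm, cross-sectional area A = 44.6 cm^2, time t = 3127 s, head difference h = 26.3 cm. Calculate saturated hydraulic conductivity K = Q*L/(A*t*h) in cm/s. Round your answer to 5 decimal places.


Step 1: K = Q * L / (A * t * h)
Step 2: Numerator = 456.9 * 14.8 = 6762.12
Step 3: Denominator = 44.6 * 3127 * 26.3 = 3667908.46
Step 4: K = 6762.12 / 3667908.46 = 0.00184 cm/s

0.00184


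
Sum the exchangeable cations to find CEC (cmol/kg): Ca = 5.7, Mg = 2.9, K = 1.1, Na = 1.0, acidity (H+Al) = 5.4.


Step 1: CEC = Ca + Mg + K + Na + (H+Al)
Step 2: CEC = 5.7 + 2.9 + 1.1 + 1.0 + 5.4
Step 3: CEC = 16.1 cmol/kg

16.1


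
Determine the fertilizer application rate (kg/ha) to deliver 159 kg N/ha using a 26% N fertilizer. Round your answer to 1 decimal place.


Step 1: Fertilizer rate = target N / (N content / 100)
Step 2: Rate = 159 / (26 / 100)
Step 3: Rate = 159 / 0.26
Step 4: Rate = 611.5 kg/ha

611.5


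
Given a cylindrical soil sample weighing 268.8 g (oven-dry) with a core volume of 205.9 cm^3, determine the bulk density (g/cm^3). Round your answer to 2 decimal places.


Step 1: Identify the formula: BD = dry mass / volume
Step 2: Substitute values: BD = 268.8 / 205.9
Step 3: BD = 1.31 g/cm^3

1.31


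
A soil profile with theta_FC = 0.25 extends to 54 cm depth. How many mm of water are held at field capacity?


Step 1: Water (mm) = theta_FC * depth (cm) * 10
Step 2: Water = 0.25 * 54 * 10
Step 3: Water = 135.0 mm

135.0


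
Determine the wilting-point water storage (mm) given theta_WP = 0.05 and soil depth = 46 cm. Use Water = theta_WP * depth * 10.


Step 1: Water (mm) = theta_WP * depth * 10
Step 2: Water = 0.05 * 46 * 10
Step 3: Water = 23.0 mm

23.0


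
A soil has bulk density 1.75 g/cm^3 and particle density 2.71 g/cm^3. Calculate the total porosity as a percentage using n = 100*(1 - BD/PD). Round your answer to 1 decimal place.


Step 1: Formula: n = 100 * (1 - BD / PD)
Step 2: n = 100 * (1 - 1.75 / 2.71)
Step 3: n = 100 * (1 - 0.64576)
Step 4: n = 35.4%

35.4


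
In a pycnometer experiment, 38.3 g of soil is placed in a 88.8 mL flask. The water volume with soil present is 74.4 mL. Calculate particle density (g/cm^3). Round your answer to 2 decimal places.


Step 1: Volume of solids = flask volume - water volume with soil
Step 2: V_solids = 88.8 - 74.4 = 14.4 mL
Step 3: Particle density = mass / V_solids = 38.3 / 14.4 = 2.66 g/cm^3

2.66


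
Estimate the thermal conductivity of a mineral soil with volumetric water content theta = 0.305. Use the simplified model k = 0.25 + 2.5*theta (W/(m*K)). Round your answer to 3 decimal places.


Step 1: k = 0.25 + 2.5 * theta
Step 2: k = 0.25 + 2.5 * 0.305
Step 3: k = 0.25 + 0.763
Step 4: k = 1.013 W/(m*K)

1.013


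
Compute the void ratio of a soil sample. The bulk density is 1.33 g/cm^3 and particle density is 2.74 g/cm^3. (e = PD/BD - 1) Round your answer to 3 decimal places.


Step 1: e = PD / BD - 1
Step 2: e = 2.74 / 1.33 - 1
Step 3: e = 2.06015 - 1
Step 4: e = 1.06

1.06


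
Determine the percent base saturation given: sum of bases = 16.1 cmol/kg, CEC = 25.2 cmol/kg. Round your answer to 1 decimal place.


Step 1: BS = 100 * (sum of bases) / CEC
Step 2: BS = 100 * 16.1 / 25.2
Step 3: BS = 63.9%

63.9


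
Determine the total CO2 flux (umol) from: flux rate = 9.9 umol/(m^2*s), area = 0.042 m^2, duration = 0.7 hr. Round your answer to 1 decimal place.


Step 1: Convert time to seconds: 0.7 hr * 3600 = 2520.0 s
Step 2: Total = flux * area * time_s
Step 3: Total = 9.9 * 0.042 * 2520.0
Step 4: Total = 1047.8 umol

1047.8


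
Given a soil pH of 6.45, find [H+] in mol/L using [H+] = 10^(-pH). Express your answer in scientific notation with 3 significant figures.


Step 1: [H+] = 10^(-pH)
Step 2: [H+] = 10^(-6.45)
Step 3: [H+] = 3.55e-07 mol/L

3.55e-07


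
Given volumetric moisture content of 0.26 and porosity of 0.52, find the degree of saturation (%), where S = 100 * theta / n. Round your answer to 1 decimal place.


Step 1: S = 100 * theta_v / n
Step 2: S = 100 * 0.26 / 0.52
Step 3: S = 50.0%

50.0


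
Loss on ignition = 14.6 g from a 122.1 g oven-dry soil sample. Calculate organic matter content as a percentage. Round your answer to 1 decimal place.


Step 1: OM% = 100 * LOI / sample mass
Step 2: OM = 100 * 14.6 / 122.1
Step 3: OM = 12.0%

12.0


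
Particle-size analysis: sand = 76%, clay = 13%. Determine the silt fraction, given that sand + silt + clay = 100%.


Step 1: sand + silt + clay = 100%
Step 2: silt = 100 - sand - clay
Step 3: silt = 100 - 76 - 13
Step 4: silt = 11%

11


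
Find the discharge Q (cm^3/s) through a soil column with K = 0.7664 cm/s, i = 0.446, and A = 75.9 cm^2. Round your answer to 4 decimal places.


Step 1: Apply Darcy's law: Q = K * i * A
Step 2: Q = 0.7664 * 0.446 * 75.9
Step 3: Q = 25.9437 cm^3/s

25.9437


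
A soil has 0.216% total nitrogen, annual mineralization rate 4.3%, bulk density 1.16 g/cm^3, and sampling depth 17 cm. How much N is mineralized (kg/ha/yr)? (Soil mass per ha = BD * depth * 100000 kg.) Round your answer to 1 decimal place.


Step 1: Soil mass per ha = BD * depth * 100000 = 1.16 * 17 * 100000 = 1972000 kg
Step 2: Total N pool = soil mass * N%/100 = 1972000 * 0.216/100 = 4259.52 kg/ha
Step 3: N mineralized = N pool * rate%/100 = 4259.52 * 4.3/100 = 183.2 kg/ha/yr

183.2


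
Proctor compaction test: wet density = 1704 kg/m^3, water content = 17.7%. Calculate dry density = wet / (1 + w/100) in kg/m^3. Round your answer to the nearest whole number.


Step 1: Dry density = wet density / (1 + w/100)
Step 2: Dry density = 1704 / (1 + 17.7/100)
Step 3: Dry density = 1704 / 1.177
Step 4: Dry density = 1448 kg/m^3

1448


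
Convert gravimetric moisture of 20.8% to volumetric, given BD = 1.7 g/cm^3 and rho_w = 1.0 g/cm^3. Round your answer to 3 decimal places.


Step 1: theta = (w / 100) * BD / rho_w
Step 2: theta = (20.8 / 100) * 1.7 / 1.0
Step 3: theta = 0.208 * 1.7
Step 4: theta = 0.354

0.354


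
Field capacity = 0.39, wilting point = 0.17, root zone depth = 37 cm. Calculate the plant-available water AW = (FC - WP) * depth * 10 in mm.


Step 1: Available water = (FC - WP) * depth * 10
Step 2: AW = (0.39 - 0.17) * 37 * 10
Step 3: AW = 0.22 * 37 * 10
Step 4: AW = 81.4 mm

81.4


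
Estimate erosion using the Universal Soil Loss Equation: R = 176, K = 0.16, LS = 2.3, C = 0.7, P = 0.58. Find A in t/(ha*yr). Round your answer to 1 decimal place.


Step 1: A = R * K * LS * C * P
Step 2: R * K = 176 * 0.16 = 28.16
Step 3: (R*K) * LS = 28.16 * 2.3 = 64.768
Step 4: * C * P = 64.768 * 0.7 * 0.58 = 26.3
Step 5: A = 26.3 t/(ha*yr)

26.3


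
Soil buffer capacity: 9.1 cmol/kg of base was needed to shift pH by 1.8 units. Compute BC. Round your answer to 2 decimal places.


Step 1: BC = change in base / change in pH
Step 2: BC = 9.1 / 1.8
Step 3: BC = 5.06 cmol/(kg*pH unit)

5.06


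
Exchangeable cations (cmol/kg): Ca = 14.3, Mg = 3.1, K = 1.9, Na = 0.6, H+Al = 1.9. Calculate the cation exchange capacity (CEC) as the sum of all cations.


Step 1: CEC = Ca + Mg + K + Na + (H+Al)
Step 2: CEC = 14.3 + 3.1 + 1.9 + 0.6 + 1.9
Step 3: CEC = 21.8 cmol/kg

21.8


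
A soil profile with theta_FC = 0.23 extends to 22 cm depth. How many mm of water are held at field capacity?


Step 1: Water (mm) = theta_FC * depth (cm) * 10
Step 2: Water = 0.23 * 22 * 10
Step 3: Water = 50.6 mm

50.6


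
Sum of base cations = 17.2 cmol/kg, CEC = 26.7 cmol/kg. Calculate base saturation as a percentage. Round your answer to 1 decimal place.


Step 1: BS = 100 * (sum of bases) / CEC
Step 2: BS = 100 * 17.2 / 26.7
Step 3: BS = 64.4%

64.4


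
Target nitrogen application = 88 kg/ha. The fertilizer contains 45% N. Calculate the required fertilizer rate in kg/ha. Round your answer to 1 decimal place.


Step 1: Fertilizer rate = target N / (N content / 100)
Step 2: Rate = 88 / (45 / 100)
Step 3: Rate = 88 / 0.45
Step 4: Rate = 195.6 kg/ha

195.6


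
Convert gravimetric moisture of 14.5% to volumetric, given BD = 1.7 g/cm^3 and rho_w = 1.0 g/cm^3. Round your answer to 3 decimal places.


Step 1: theta = (w / 100) * BD / rho_w
Step 2: theta = (14.5 / 100) * 1.7 / 1.0
Step 3: theta = 0.145 * 1.7
Step 4: theta = 0.247

0.247


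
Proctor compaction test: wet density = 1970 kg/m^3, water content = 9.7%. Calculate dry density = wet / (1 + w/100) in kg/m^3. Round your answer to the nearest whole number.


Step 1: Dry density = wet density / (1 + w/100)
Step 2: Dry density = 1970 / (1 + 9.7/100)
Step 3: Dry density = 1970 / 1.097
Step 4: Dry density = 1796 kg/m^3

1796


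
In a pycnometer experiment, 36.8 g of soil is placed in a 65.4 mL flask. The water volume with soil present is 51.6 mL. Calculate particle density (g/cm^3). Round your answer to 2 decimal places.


Step 1: Volume of solids = flask volume - water volume with soil
Step 2: V_solids = 65.4 - 51.6 = 13.8 mL
Step 3: Particle density = mass / V_solids = 36.8 / 13.8 = 2.67 g/cm^3

2.67


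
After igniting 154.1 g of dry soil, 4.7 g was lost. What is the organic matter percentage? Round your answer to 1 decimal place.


Step 1: OM% = 100 * LOI / sample mass
Step 2: OM = 100 * 4.7 / 154.1
Step 3: OM = 3.0%

3.0


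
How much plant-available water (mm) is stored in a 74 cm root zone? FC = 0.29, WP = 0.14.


Step 1: Available water = (FC - WP) * depth * 10
Step 2: AW = (0.29 - 0.14) * 74 * 10
Step 3: AW = 0.15 * 74 * 10
Step 4: AW = 111.0 mm

111.0


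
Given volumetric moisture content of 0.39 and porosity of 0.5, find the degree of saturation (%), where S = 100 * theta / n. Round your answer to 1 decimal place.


Step 1: S = 100 * theta_v / n
Step 2: S = 100 * 0.39 / 0.5
Step 3: S = 78.0%

78.0


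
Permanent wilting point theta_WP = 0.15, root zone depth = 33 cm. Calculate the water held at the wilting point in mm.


Step 1: Water (mm) = theta_WP * depth * 10
Step 2: Water = 0.15 * 33 * 10
Step 3: Water = 49.5 mm

49.5


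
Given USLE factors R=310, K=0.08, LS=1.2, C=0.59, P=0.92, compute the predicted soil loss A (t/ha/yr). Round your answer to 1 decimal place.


Step 1: A = R * K * LS * C * P
Step 2: R * K = 310 * 0.08 = 24.8
Step 3: (R*K) * LS = 24.8 * 1.2 = 29.76
Step 4: * C * P = 29.76 * 0.59 * 0.92 = 16.2
Step 5: A = 16.2 t/(ha*yr)

16.2


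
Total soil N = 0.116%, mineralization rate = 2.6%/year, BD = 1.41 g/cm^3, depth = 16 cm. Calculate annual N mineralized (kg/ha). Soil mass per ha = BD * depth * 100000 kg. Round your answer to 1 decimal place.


Step 1: Soil mass per ha = BD * depth * 100000 = 1.41 * 16 * 100000 = 2256000 kg
Step 2: Total N pool = soil mass * N%/100 = 2256000 * 0.116/100 = 2616.96 kg/ha
Step 3: N mineralized = N pool * rate%/100 = 2616.96 * 2.6/100 = 68.0 kg/ha/yr

68.0


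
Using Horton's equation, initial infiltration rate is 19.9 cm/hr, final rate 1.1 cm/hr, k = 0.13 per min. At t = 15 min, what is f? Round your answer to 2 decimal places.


Step 1: f = fc + (f0 - fc) * exp(-k * t)
Step 2: exp(-0.13 * 15) = 0.142274
Step 3: f = 1.1 + (19.9 - 1.1) * 0.142274
Step 4: f = 1.1 + 18.8 * 0.142274
Step 5: f = 3.77 cm/hr

3.77


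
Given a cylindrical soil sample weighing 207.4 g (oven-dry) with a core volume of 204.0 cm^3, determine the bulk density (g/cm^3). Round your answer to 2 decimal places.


Step 1: Identify the formula: BD = dry mass / volume
Step 2: Substitute values: BD = 207.4 / 204.0
Step 3: BD = 1.02 g/cm^3

1.02


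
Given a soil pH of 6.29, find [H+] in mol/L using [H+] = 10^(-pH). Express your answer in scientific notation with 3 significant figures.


Step 1: [H+] = 10^(-pH)
Step 2: [H+] = 10^(-6.29)
Step 3: [H+] = 5.13e-07 mol/L

5.13e-07


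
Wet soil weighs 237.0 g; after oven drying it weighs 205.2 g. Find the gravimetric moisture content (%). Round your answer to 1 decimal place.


Step 1: Water mass = wet - dry = 237.0 - 205.2 = 31.8 g
Step 2: w = 100 * water mass / dry mass
Step 3: w = 100 * 31.8 / 205.2 = 15.5%

15.5


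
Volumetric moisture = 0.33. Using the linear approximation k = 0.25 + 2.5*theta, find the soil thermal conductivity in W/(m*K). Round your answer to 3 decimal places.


Step 1: k = 0.25 + 2.5 * theta
Step 2: k = 0.25 + 2.5 * 0.33
Step 3: k = 0.25 + 0.825
Step 4: k = 1.075 W/(m*K)

1.075


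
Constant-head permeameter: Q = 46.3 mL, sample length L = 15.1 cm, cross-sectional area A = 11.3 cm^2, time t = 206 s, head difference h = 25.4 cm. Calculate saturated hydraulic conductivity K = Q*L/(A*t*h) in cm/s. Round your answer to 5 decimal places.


Step 1: K = Q * L / (A * t * h)
Step 2: Numerator = 46.3 * 15.1 = 699.13
Step 3: Denominator = 11.3 * 206 * 25.4 = 59126.12
Step 4: K = 699.13 / 59126.12 = 0.01182 cm/s

0.01182


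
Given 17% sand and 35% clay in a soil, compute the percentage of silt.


Step 1: sand + silt + clay = 100%
Step 2: silt = 100 - sand - clay
Step 3: silt = 100 - 17 - 35
Step 4: silt = 48%

48


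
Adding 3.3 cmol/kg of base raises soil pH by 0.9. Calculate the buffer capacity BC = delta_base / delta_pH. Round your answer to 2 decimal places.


Step 1: BC = change in base / change in pH
Step 2: BC = 3.3 / 0.9
Step 3: BC = 3.67 cmol/(kg*pH unit)

3.67


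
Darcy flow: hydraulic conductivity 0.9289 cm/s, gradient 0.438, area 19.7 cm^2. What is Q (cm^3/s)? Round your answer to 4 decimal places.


Step 1: Apply Darcy's law: Q = K * i * A
Step 2: Q = 0.9289 * 0.438 * 19.7
Step 3: Q = 8.0151 cm^3/s

8.0151


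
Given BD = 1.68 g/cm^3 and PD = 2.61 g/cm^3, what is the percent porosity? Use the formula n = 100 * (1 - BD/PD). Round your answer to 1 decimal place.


Step 1: Formula: n = 100 * (1 - BD / PD)
Step 2: n = 100 * (1 - 1.68 / 2.61)
Step 3: n = 100 * (1 - 0.64368)
Step 4: n = 35.6%

35.6


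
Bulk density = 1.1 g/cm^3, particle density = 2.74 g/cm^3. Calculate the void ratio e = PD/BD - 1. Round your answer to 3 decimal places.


Step 1: e = PD / BD - 1
Step 2: e = 2.74 / 1.1 - 1
Step 3: e = 2.49091 - 1
Step 4: e = 1.491

1.491


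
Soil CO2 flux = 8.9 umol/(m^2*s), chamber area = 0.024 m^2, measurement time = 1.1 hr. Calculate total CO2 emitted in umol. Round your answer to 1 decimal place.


Step 1: Convert time to seconds: 1.1 hr * 3600 = 3960.0 s
Step 2: Total = flux * area * time_s
Step 3: Total = 8.9 * 0.024 * 3960.0
Step 4: Total = 845.9 umol

845.9


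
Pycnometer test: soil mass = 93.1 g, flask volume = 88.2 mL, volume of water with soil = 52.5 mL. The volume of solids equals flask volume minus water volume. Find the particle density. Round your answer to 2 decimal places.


Step 1: Volume of solids = flask volume - water volume with soil
Step 2: V_solids = 88.2 - 52.5 = 35.7 mL
Step 3: Particle density = mass / V_solids = 93.1 / 35.7 = 2.61 g/cm^3

2.61


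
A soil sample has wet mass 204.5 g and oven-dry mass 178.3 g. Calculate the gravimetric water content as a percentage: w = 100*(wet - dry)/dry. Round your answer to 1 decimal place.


Step 1: Water mass = wet - dry = 204.5 - 178.3 = 26.2 g
Step 2: w = 100 * water mass / dry mass
Step 3: w = 100 * 26.2 / 178.3 = 14.7%

14.7


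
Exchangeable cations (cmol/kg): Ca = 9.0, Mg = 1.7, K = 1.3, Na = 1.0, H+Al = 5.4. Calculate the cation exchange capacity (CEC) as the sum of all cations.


Step 1: CEC = Ca + Mg + K + Na + (H+Al)
Step 2: CEC = 9.0 + 1.7 + 1.3 + 1.0 + 5.4
Step 3: CEC = 18.4 cmol/kg

18.4


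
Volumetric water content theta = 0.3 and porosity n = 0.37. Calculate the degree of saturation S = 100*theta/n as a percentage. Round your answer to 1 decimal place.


Step 1: S = 100 * theta_v / n
Step 2: S = 100 * 0.3 / 0.37
Step 3: S = 81.1%

81.1


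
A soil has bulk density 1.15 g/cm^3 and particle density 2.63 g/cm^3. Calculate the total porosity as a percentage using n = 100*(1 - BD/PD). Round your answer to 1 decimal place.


Step 1: Formula: n = 100 * (1 - BD / PD)
Step 2: n = 100 * (1 - 1.15 / 2.63)
Step 3: n = 100 * (1 - 0.43726)
Step 4: n = 56.3%

56.3


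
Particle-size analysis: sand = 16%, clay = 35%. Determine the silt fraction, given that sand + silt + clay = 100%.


Step 1: sand + silt + clay = 100%
Step 2: silt = 100 - sand - clay
Step 3: silt = 100 - 16 - 35
Step 4: silt = 49%

49


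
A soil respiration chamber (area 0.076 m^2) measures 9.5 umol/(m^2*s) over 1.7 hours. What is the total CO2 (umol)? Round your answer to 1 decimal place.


Step 1: Convert time to seconds: 1.7 hr * 3600 = 6120.0 s
Step 2: Total = flux * area * time_s
Step 3: Total = 9.5 * 0.076 * 6120.0
Step 4: Total = 4418.6 umol

4418.6


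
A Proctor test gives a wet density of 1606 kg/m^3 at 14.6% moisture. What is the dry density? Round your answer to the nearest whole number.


Step 1: Dry density = wet density / (1 + w/100)
Step 2: Dry density = 1606 / (1 + 14.6/100)
Step 3: Dry density = 1606 / 1.146
Step 4: Dry density = 1401 kg/m^3

1401


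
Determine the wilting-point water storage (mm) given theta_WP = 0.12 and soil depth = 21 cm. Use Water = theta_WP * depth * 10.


Step 1: Water (mm) = theta_WP * depth * 10
Step 2: Water = 0.12 * 21 * 10
Step 3: Water = 25.2 mm

25.2


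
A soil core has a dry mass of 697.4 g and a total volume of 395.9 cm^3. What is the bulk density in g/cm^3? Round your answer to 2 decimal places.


Step 1: Identify the formula: BD = dry mass / volume
Step 2: Substitute values: BD = 697.4 / 395.9
Step 3: BD = 1.76 g/cm^3

1.76


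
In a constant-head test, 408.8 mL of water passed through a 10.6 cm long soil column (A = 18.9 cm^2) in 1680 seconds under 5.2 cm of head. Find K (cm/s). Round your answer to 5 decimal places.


Step 1: K = Q * L / (A * t * h)
Step 2: Numerator = 408.8 * 10.6 = 4333.28
Step 3: Denominator = 18.9 * 1680 * 5.2 = 165110.4
Step 4: K = 4333.28 / 165110.4 = 0.02624 cm/s

0.02624


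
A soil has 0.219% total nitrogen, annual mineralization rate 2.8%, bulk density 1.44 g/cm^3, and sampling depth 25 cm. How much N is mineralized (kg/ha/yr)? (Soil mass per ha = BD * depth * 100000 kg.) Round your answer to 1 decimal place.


Step 1: Soil mass per ha = BD * depth * 100000 = 1.44 * 25 * 100000 = 3600000 kg
Step 2: Total N pool = soil mass * N%/100 = 3600000 * 0.219/100 = 7884.0 kg/ha
Step 3: N mineralized = N pool * rate%/100 = 7884.0 * 2.8/100 = 220.8 kg/ha/yr

220.8


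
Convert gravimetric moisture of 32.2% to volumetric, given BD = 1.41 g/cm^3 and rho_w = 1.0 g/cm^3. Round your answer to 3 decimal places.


Step 1: theta = (w / 100) * BD / rho_w
Step 2: theta = (32.2 / 100) * 1.41 / 1.0
Step 3: theta = 0.322 * 1.41
Step 4: theta = 0.454

0.454


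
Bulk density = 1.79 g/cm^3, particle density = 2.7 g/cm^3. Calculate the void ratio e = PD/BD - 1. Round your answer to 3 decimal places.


Step 1: e = PD / BD - 1
Step 2: e = 2.7 / 1.79 - 1
Step 3: e = 1.50838 - 1
Step 4: e = 0.508

0.508


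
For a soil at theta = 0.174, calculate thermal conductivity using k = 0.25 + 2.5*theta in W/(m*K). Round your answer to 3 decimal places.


Step 1: k = 0.25 + 2.5 * theta
Step 2: k = 0.25 + 2.5 * 0.174
Step 3: k = 0.25 + 0.435
Step 4: k = 0.685 W/(m*K)

0.685


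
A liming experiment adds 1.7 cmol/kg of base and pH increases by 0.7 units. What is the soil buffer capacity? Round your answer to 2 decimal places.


Step 1: BC = change in base / change in pH
Step 2: BC = 1.7 / 0.7
Step 3: BC = 2.43 cmol/(kg*pH unit)

2.43


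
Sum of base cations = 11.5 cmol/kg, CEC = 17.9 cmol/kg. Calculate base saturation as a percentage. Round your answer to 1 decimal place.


Step 1: BS = 100 * (sum of bases) / CEC
Step 2: BS = 100 * 11.5 / 17.9
Step 3: BS = 64.2%

64.2


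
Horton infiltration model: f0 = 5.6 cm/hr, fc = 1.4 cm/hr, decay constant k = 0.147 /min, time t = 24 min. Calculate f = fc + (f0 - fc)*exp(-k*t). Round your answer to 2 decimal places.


Step 1: f = fc + (f0 - fc) * exp(-k * t)
Step 2: exp(-0.147 * 24) = 0.029364
Step 3: f = 1.4 + (5.6 - 1.4) * 0.029364
Step 4: f = 1.4 + 4.2 * 0.029364
Step 5: f = 1.52 cm/hr

1.52


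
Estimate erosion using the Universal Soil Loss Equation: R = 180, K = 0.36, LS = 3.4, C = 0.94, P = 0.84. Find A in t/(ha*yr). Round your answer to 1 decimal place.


Step 1: A = R * K * LS * C * P
Step 2: R * K = 180 * 0.36 = 64.8
Step 3: (R*K) * LS = 64.8 * 3.4 = 220.32
Step 4: * C * P = 220.32 * 0.94 * 0.84 = 174.0
Step 5: A = 174.0 t/(ha*yr)

174.0
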